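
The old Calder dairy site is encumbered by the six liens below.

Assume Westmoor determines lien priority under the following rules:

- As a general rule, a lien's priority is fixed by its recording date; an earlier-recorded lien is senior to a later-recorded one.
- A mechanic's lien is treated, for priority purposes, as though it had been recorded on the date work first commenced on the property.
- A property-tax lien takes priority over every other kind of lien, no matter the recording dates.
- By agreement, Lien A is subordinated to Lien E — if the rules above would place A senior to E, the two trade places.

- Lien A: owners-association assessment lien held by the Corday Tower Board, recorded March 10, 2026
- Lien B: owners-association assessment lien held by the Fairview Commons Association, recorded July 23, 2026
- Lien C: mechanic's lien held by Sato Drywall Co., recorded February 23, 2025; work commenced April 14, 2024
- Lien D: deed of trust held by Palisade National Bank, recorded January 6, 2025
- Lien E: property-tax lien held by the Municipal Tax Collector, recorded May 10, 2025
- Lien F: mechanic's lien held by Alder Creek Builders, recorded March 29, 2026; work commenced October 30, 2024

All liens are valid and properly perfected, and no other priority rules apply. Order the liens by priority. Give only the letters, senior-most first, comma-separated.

Effective dates: C relates back to April 14, 2024 (work commenced); F's effective date is October 30, 2024, when work began.
As a property-tax lien, E is senior to every other lien.
Among the remaining liens, by effective date: C (April 14, 2024), F (October 30, 2024), D (January 6, 2025), A (March 10, 2026), B (July 23, 2026).
A is already junior to E, so the subordination agreement changes nothing.

E, C, F, D, A, B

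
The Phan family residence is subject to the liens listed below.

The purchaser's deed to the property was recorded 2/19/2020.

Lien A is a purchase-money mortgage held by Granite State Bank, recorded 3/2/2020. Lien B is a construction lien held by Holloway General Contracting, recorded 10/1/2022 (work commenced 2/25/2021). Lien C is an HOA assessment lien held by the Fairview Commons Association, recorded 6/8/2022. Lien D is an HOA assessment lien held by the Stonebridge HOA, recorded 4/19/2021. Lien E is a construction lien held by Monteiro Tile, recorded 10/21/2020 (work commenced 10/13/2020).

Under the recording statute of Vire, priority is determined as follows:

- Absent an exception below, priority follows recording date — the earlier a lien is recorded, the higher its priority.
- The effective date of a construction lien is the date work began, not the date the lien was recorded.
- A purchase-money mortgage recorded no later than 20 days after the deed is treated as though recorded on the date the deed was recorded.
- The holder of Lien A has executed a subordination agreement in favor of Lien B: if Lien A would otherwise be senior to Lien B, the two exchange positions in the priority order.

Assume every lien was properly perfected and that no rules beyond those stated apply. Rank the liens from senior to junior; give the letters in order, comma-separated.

Effective dates: A was recorded within the 20-day window, so its effective date is the deed date 2/19/2020; B relates back to 2/25/2021 (work commenced); E's effective date is 10/13/2020, when work began.
By effective date: A (2/19/2020), E (10/13/2020), B (2/25/2021), D (4/19/2021), C (6/8/2022).
The subordination applies — A was senior to B — so A and B swap.

B, E, A, D, C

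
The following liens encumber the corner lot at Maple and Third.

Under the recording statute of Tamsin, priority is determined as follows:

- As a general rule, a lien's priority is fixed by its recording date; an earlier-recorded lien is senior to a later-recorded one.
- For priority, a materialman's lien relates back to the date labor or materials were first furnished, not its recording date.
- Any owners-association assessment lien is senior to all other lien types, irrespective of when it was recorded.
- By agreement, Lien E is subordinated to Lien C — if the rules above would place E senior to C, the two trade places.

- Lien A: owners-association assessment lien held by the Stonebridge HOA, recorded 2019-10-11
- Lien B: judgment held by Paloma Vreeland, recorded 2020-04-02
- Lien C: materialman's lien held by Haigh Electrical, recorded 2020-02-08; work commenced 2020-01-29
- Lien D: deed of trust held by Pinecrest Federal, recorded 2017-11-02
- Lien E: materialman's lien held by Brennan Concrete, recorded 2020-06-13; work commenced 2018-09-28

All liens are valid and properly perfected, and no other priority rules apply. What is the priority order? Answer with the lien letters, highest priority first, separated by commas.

A, D, C, E, B

First, effective dates: C relates back to 2020-01-29 (work commenced); E's effective date is 2018-09-28, when work began.
A is an owners-association assessment lien and takes priority over every other lien.
Ordering the rest by effective date: D (2017-11-02), E (2018-09-28), C (2020-01-29), B (2020-04-02).
Because E would otherwise rank above C, the subordination swaps them.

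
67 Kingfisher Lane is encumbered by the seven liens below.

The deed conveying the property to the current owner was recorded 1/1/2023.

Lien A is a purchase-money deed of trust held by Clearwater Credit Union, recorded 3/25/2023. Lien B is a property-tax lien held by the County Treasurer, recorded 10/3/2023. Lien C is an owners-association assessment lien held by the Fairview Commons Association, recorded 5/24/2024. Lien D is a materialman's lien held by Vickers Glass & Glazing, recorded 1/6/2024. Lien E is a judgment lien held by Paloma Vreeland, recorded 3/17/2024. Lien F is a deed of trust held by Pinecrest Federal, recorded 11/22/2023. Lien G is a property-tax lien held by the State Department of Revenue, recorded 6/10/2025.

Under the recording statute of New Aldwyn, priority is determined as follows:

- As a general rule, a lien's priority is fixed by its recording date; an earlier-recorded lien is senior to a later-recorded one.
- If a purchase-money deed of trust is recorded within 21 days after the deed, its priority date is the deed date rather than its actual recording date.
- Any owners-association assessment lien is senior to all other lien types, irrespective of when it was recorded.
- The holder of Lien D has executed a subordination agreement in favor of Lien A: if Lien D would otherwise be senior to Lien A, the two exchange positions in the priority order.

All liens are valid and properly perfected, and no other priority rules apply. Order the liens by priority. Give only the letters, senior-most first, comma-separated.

C, A, B, F, D, E, G

Effective dates after the stated exceptions: A missed the 21-day window (83 days after the deed), so its recording date stands.
As an owners-association assessment lien, C is senior to every other lien.
The other liens, earliest effective date first: A (3/25/2023), B (10/3/2023), F (11/22/2023), D (1/6/2024), E (3/17/2024), G (6/10/2025).
D already ranks below A; the subordination has no effect.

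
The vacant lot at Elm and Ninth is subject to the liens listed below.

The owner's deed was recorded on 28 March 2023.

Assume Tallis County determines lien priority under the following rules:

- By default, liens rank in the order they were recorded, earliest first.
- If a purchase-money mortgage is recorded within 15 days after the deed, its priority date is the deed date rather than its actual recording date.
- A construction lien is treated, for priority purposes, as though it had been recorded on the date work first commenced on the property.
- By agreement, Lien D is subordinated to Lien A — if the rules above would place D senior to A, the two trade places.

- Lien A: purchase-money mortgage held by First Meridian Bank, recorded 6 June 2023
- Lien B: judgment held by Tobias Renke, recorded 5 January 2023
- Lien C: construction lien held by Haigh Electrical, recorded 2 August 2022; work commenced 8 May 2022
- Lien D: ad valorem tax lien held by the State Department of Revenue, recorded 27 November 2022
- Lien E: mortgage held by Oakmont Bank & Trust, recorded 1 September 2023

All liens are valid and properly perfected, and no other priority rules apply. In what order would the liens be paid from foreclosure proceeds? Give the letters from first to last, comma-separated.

Effective dates: A was recorded 70 days after the deed — beyond 15 days — so no relation-back applies; C is treated as recorded 8 May 2022, the work-commencement date.
By effective date, earliest first: C (8 May 2022), D (27 November 2022), B (5 January 2023), A (6 June 2023), E (1 September 2023).
The subordination applies — D was senior to A — so D and A swap.

C, A, B, D, E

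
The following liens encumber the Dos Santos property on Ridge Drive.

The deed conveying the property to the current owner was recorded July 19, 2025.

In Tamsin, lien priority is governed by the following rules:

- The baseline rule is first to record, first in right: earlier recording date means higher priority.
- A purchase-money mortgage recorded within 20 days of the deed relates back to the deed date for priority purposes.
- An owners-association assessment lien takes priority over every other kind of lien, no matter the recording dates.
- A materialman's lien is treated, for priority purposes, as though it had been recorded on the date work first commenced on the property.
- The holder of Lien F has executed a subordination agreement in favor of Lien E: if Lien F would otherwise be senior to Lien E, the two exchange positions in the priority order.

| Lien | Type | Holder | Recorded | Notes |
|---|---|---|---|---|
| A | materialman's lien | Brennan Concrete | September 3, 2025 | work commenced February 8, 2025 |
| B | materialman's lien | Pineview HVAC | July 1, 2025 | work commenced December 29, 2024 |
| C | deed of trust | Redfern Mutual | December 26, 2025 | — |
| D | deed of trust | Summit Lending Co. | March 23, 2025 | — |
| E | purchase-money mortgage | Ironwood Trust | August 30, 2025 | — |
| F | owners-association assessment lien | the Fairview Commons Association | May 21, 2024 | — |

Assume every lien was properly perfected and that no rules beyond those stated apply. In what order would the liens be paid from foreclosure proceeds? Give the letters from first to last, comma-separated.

E, B, A, D, F, C

Effective dates: A is treated as recorded February 8, 2025, the work-commencement date; B relates back to December 29, 2024 (work commenced); E was recorded 42 days after the deed, outside the 20-day window, so it keeps its recording date.
F is an owners-association assessment lien, so it outranks all other liens regardless of date.
Among the remaining liens, by effective date: B (December 29, 2024), A (February 8, 2025), D (March 23, 2025), E (August 30, 2025), C (December 26, 2025).
F would otherwise be senior to E, so under the subordination agreement F and E exchange positions.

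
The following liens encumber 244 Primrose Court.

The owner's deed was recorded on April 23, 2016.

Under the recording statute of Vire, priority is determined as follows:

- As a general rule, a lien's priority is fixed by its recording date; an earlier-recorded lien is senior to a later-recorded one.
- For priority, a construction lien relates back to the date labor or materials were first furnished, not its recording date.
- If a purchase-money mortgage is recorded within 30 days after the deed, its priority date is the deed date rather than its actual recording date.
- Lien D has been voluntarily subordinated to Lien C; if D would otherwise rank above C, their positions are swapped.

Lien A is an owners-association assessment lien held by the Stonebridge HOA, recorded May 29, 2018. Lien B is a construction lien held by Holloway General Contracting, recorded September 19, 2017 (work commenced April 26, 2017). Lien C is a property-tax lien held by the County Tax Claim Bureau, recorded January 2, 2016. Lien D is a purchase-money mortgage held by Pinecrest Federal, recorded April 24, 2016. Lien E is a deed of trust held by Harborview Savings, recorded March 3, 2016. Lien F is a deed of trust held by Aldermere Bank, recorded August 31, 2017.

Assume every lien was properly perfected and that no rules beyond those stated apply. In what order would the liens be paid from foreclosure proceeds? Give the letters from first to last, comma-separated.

C, E, D, B, F, A

Effective dates after the stated exceptions: B relates back to April 26, 2017 (work commenced); D was recorded within the 30-day window, so its effective date is the deed date April 23, 2016.
By effective date, earliest first: C (January 2, 2016), E (March 3, 2016), D (April 23, 2016), B (April 26, 2017), F (August 31, 2017), A (May 29, 2018).
D is already junior to C, so the subordination agreement changes nothing.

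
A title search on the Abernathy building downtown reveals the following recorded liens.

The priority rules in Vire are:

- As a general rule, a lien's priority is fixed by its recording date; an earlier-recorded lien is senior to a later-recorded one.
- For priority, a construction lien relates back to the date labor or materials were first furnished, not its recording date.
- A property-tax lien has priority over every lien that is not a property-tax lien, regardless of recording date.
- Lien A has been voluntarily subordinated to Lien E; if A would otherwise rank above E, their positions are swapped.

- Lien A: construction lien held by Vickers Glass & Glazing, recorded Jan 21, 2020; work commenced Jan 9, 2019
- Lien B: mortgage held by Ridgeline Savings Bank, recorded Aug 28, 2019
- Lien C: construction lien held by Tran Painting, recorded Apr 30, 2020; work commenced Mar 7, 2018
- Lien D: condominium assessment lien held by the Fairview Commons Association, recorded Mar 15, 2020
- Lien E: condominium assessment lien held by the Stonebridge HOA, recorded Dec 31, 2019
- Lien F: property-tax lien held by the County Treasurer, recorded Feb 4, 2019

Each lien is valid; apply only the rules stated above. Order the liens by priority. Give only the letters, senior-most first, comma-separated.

Effective dates after the stated exceptions: A's effective date is Jan 9, 2019, when work began; C's effective date is Mar 7, 2018, when work began.
As a property-tax lien, F is senior to every other lien.
Ordering the rest by effective date: C (Mar 7, 2018), A (Jan 9, 2019), B (Aug 28, 2019), E (Dec 31, 2019), D (Mar 15, 2020).
A is senior to E before the subordination, so the two trade places.

F, C, E, B, A, D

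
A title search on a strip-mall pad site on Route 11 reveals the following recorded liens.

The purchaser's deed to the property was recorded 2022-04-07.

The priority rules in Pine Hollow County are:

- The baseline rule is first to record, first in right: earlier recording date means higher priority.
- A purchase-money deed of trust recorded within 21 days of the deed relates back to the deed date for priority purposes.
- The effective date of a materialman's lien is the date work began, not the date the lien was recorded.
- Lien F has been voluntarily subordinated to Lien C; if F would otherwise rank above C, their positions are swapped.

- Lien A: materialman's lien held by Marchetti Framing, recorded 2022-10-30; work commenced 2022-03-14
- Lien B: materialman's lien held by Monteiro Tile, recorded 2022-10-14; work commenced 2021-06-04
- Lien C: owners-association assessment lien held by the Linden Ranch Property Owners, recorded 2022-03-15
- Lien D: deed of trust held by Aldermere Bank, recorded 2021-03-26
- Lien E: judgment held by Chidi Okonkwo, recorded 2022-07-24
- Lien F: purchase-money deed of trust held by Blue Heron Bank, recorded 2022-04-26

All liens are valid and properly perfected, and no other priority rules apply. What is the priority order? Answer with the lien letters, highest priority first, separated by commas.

D, B, A, C, F, E

Adjusting effective dates: A's effective date is 2022-03-14, when work began; B relates back to 2021-06-04 (work commenced); F relates back to the deed date 2022-04-07.
By effective date, earliest first: D (2021-03-26), B (2021-06-04), A (2022-03-14), C (2022-03-15), F (2022-04-07), E (2022-07-24).
F already ranks below C; the subordination has no effect.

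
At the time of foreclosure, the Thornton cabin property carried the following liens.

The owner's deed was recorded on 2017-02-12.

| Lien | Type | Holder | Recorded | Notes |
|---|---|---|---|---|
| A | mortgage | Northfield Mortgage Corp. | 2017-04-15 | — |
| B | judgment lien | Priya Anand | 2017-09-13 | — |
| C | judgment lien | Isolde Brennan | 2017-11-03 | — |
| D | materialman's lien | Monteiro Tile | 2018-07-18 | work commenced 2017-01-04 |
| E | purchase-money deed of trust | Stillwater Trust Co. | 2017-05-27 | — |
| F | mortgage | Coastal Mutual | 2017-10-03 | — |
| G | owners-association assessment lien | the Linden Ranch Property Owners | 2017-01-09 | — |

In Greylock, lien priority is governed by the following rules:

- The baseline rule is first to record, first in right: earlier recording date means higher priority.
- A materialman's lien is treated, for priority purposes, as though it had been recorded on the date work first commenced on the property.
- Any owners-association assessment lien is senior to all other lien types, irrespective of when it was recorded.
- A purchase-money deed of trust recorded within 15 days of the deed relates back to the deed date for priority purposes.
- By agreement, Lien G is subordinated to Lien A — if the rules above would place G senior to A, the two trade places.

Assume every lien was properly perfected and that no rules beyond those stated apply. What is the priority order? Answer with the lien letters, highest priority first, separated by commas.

Effective dates: D relates back to 2017-01-04 (work commenced); E missed the 15-day window (104 days after the deed), so its recording date stands.
G is an owners-association assessment lien and takes priority over every other lien.
Ordering the rest by effective date: D (2017-01-04), A (2017-04-15), E (2017-05-27), B (2017-09-13), F (2017-10-03), C (2017-11-03).
G would otherwise be senior to A, so under the subordination agreement G and A exchange positions.

A, D, G, E, B, F, C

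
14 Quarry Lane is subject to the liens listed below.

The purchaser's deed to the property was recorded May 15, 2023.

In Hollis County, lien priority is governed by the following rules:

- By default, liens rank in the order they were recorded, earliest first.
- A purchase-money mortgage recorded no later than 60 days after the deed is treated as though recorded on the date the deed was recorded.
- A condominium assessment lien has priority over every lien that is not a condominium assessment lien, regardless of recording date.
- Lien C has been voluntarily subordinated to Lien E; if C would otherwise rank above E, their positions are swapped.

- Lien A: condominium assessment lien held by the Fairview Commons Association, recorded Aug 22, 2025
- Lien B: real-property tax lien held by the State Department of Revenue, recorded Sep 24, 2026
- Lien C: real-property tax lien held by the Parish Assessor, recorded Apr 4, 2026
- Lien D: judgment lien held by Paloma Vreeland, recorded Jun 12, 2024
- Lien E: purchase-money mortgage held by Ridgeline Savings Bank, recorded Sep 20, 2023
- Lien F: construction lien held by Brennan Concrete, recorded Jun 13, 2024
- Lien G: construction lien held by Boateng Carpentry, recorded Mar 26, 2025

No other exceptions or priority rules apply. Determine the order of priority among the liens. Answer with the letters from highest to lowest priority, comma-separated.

A, E, D, F, G, C, B

Effective dates after the stated exceptions: E was recorded 128 days after the deed — beyond 60 days — so no relation-back applies.
A, as a condominium assessment lien, has superpriority and ranks first.
The other liens, earliest effective date first: E (Sep 20, 2023), D (Jun 12, 2024), F (Jun 13, 2024), G (Mar 26, 2025), C (Apr 4, 2026), B (Sep 24, 2026).
C already ranks below E; the subordination has no effect.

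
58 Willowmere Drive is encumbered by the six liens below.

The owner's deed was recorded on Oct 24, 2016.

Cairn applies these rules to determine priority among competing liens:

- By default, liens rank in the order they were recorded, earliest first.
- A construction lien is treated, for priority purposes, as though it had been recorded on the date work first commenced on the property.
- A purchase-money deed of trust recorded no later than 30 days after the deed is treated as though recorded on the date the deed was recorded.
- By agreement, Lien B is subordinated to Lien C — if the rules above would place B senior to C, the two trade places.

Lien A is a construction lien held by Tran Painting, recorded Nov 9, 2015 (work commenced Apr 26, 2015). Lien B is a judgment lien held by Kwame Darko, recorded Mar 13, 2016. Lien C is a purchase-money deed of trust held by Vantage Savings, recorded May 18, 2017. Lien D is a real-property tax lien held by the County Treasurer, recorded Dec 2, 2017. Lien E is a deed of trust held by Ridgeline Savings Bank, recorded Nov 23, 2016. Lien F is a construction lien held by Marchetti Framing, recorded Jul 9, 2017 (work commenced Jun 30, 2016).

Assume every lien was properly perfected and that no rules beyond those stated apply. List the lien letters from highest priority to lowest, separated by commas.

A, C, F, E, B, D

Effective dates: A is treated as recorded Apr 26, 2015, the work-commencement date; C was recorded 206 days after the deed, outside the 30-day window, so it keeps its recording date; F's effective date is Jun 30, 2016, when work began.
Ordering by effective date: A (Apr 26, 2015), B (Mar 13, 2016), F (Jun 30, 2016), E (Nov 23, 2016), C (May 18, 2017), D (Dec 2, 2017).
B is senior to C before the subordination, so the two trade places.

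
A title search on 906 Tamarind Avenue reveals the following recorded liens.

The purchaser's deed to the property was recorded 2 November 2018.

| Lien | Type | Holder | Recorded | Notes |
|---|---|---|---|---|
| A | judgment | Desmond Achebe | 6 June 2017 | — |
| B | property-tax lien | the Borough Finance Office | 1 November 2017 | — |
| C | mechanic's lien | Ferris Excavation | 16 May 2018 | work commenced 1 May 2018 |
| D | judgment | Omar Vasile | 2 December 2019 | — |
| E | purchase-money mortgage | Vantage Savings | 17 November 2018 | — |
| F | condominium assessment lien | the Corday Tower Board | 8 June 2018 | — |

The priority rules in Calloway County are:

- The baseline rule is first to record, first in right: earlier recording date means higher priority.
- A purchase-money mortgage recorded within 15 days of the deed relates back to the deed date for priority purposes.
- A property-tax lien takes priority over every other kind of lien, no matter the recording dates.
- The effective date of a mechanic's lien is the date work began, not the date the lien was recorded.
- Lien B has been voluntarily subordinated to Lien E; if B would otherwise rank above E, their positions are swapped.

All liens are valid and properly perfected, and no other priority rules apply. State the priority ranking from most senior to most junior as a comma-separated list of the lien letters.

E, A, C, F, B, D

Effective dates after the stated exceptions: C relates back to 1 May 2018 (work commenced); E relates back to the deed date 2 November 2018.
B, as a property-tax lien, has superpriority and ranks first.
The other liens, earliest effective date first: A (6 June 2017), C (1 May 2018), F (8 June 2018), E (2 November 2018), D (2 December 2019).
Because B would otherwise rank above E, the subordination swaps them.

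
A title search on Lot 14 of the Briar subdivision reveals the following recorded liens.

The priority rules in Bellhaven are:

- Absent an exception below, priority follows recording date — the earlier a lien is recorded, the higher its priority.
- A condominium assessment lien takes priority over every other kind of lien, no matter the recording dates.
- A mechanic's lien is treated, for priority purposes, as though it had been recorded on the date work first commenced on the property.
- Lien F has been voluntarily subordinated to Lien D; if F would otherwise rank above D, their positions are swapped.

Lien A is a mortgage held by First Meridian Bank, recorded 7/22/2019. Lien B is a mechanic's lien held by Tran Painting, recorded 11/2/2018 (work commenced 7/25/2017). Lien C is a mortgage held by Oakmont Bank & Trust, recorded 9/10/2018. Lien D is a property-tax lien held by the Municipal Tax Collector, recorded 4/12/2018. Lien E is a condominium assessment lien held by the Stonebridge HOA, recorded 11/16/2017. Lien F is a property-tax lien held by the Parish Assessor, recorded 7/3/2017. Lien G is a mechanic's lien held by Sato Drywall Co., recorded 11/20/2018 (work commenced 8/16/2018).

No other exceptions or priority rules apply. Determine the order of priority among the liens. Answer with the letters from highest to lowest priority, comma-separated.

First, effective dates: B is treated as recorded 7/25/2017, the work-commencement date; G relates back to 8/16/2018 (work commenced).
E is a condominium assessment lien, so it outranks all other liens regardless of date.
The other liens, earliest effective date first: F (7/3/2017), B (7/25/2017), D (4/12/2018), G (8/16/2018), C (9/10/2018), A (7/22/2019).
Because F would otherwise rank above D, the subordination swaps them.

E, D, B, F, G, C, A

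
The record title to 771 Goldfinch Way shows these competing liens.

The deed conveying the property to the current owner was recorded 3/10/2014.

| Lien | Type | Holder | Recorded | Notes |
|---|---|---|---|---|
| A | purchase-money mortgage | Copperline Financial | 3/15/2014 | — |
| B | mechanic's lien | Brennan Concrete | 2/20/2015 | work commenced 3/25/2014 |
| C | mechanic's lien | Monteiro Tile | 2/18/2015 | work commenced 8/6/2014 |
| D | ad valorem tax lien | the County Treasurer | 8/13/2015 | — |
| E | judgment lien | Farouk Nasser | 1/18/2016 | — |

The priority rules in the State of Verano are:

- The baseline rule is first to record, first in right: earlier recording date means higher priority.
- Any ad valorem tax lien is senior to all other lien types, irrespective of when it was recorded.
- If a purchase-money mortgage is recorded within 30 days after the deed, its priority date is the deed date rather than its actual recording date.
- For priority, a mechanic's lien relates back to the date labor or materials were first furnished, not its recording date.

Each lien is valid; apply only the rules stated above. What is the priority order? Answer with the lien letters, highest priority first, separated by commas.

Effective dates after the stated exceptions: A was recorded within the 30-day window, so its effective date is the deed date 3/10/2014; B's effective date is 3/25/2014, when work began; C is treated as recorded 8/6/2014, the work-commencement date.
D, as an ad valorem tax lien, has superpriority and ranks first.
Remaining liens by effective date: A (3/10/2014), B (3/25/2014), C (8/6/2014), E (1/18/2016).

D, A, B, C, E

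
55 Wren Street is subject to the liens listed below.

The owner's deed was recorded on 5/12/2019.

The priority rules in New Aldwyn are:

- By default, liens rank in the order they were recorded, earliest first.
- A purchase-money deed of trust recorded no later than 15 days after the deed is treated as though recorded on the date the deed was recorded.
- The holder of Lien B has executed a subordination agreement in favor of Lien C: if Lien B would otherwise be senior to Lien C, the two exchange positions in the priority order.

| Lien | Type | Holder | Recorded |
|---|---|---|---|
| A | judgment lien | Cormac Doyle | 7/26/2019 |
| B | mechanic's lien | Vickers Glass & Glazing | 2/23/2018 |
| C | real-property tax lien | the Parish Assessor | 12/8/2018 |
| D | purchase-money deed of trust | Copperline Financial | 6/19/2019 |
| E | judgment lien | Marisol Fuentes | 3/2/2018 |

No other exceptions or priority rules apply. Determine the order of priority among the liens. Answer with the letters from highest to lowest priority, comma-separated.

First, effective dates: D missed the 15-day window (38 days after the deed), so its recording date stands.
By effective date: B (2/23/2018), E (3/2/2018), C (12/8/2018), D (6/19/2019), A (7/26/2019).
Because B would otherwise rank above C, the subordination swaps them.

C, E, B, D, A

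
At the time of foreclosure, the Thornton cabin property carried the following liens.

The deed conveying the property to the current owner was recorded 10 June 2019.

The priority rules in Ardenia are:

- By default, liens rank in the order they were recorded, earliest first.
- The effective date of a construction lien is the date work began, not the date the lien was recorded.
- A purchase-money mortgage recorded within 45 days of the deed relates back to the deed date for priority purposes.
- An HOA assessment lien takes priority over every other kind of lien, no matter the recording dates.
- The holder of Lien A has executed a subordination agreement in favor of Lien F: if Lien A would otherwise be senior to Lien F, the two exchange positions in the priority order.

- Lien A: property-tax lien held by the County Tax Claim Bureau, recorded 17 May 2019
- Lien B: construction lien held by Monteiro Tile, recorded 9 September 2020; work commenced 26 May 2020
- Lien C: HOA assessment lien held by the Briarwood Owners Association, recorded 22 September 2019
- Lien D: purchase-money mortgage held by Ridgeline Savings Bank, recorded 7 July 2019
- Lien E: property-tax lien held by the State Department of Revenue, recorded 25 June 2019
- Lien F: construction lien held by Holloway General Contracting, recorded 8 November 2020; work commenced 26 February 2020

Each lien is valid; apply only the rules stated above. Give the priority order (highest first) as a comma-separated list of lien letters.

First, effective dates: B's effective date is 26 May 2020, when work began; D relates back to the deed date 10 June 2019; F relates back to 26 February 2020 (work commenced).
C is an HOA assessment lien and takes priority over every other lien.
Ordering the rest by effective date: A (17 May 2019), D (10 June 2019), E (25 June 2019), F (26 February 2020), B (26 May 2020).
A is senior to F before the subordination, so the two trade places.

C, F, D, E, A, B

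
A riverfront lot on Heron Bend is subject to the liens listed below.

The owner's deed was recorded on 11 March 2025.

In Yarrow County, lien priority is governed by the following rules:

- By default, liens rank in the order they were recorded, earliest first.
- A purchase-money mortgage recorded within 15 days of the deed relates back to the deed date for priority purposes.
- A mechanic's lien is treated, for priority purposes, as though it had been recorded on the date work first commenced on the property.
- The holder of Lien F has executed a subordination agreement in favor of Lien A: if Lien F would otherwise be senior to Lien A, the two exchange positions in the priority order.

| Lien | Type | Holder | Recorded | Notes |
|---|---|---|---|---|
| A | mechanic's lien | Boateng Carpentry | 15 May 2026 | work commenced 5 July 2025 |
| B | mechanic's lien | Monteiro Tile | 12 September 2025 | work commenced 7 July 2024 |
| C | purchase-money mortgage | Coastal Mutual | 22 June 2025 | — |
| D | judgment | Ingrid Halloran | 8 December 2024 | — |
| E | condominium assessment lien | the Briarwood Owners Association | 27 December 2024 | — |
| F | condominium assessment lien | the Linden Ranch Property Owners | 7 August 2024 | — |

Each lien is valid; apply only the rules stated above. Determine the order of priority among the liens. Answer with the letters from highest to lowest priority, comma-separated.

B, A, D, E, C, F

Effective dates after the stated exceptions: A's effective date is 5 July 2025, when work began; B relates back to 7 July 2024 (work commenced); C was recorded 103 days after the deed — beyond 15 days — so no relation-back applies.
By effective date, earliest first: B (7 July 2024), F (7 August 2024), D (8 December 2024), E (27 December 2024), C (22 June 2025), A (5 July 2025).
The subordination applies — F was senior to A — so F and A swap.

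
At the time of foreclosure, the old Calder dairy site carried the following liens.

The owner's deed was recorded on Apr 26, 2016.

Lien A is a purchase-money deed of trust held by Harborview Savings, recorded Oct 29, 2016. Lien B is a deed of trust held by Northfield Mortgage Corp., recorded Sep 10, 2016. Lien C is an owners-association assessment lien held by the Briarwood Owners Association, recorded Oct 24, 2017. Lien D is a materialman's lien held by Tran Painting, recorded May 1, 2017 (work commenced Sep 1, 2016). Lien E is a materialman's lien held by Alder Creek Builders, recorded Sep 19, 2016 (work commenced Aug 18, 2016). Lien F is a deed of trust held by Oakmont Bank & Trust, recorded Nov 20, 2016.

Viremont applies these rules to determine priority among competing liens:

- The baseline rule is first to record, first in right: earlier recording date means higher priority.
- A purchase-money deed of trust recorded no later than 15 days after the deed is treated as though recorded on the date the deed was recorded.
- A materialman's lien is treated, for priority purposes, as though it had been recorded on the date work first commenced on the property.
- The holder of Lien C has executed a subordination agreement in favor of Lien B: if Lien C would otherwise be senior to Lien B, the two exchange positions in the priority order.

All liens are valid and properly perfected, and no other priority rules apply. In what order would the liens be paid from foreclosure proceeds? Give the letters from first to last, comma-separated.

E, D, B, A, F, C

Adjusting effective dates: A was recorded 186 days after the deed, outside the 15-day window, so it keeps its recording date; D is treated as recorded Sep 1, 2016, the work-commencement date; E relates back to Aug 18, 2016 (work commenced).
Sorted by effective date: E (Aug 18, 2016), D (Sep 1, 2016), B (Sep 10, 2016), A (Oct 29, 2016), F (Nov 20, 2016), C (Oct 24, 2017).
C is already junior to B, so the subordination agreement changes nothing.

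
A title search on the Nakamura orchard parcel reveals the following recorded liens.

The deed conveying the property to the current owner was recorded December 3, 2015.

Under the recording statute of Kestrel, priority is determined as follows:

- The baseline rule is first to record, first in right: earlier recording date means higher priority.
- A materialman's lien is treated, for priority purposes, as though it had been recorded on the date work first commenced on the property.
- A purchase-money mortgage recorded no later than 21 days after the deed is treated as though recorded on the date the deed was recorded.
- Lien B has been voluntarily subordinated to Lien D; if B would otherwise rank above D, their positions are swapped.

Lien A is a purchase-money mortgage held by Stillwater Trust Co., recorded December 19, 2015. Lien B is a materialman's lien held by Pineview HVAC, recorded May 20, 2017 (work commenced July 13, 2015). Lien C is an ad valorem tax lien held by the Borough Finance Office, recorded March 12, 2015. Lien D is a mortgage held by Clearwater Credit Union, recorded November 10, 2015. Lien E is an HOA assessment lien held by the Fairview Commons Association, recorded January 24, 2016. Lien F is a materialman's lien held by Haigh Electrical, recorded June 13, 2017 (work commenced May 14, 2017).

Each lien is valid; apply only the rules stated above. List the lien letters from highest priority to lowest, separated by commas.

Effective dates after the stated exceptions: A relates back to the deed date December 3, 2015; B relates back to July 13, 2015 (work commenced); F relates back to May 14, 2017 (work commenced).
By effective date: C (March 12, 2015), B (July 13, 2015), D (November 10, 2015), A (December 3, 2015), E (January 24, 2016), F (May 14, 2017).
Because B would otherwise rank above D, the subordination swaps them.

C, D, B, A, E, F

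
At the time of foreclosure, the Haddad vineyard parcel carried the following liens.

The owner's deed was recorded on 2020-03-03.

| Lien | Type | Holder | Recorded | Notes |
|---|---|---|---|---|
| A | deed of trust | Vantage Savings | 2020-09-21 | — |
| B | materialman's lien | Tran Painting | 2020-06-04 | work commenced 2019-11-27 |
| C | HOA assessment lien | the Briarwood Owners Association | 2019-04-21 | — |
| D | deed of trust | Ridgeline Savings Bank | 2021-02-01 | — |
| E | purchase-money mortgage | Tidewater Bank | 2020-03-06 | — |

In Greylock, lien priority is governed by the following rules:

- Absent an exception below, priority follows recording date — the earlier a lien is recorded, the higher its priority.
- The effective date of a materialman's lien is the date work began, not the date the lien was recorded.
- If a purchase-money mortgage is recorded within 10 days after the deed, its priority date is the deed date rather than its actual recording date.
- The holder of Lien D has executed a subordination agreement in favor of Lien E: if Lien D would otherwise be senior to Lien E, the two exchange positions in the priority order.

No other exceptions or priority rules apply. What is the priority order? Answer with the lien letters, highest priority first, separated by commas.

Effective dates after the stated exceptions: B relates back to 2019-11-27 (work commenced); E was recorded within the 10-day window, so its effective date is the deed date 2020-03-03.
Ordering by effective date: C (2019-04-21), B (2019-11-27), E (2020-03-03), A (2020-09-21), D (2021-02-01).
Since D is not senior to E, the subordination leaves the order unchanged.

C, B, E, A, D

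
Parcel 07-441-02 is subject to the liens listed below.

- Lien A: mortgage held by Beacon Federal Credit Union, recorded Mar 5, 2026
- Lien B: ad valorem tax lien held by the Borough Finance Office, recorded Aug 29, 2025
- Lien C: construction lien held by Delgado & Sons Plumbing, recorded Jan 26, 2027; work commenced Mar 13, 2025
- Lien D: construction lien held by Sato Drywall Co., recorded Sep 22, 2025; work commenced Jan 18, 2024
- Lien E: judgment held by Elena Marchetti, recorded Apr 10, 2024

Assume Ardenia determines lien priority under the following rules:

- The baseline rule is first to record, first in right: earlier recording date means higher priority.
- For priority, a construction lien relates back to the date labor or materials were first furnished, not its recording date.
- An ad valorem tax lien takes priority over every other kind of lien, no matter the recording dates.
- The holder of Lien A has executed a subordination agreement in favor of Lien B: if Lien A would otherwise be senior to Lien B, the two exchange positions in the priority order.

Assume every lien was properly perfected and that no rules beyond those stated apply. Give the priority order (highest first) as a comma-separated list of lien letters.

Effective dates: C is treated as recorded Mar 13, 2025, the work-commencement date; D's effective date is Jan 18, 2024, when work began.
B is an ad valorem tax lien and takes priority over every other lien.
Ordering the rest by effective date: D (Jan 18, 2024), E (Apr 10, 2024), C (Mar 13, 2025), A (Mar 5, 2026).
A already ranks below B; the subordination has no effect.

B, D, E, C, A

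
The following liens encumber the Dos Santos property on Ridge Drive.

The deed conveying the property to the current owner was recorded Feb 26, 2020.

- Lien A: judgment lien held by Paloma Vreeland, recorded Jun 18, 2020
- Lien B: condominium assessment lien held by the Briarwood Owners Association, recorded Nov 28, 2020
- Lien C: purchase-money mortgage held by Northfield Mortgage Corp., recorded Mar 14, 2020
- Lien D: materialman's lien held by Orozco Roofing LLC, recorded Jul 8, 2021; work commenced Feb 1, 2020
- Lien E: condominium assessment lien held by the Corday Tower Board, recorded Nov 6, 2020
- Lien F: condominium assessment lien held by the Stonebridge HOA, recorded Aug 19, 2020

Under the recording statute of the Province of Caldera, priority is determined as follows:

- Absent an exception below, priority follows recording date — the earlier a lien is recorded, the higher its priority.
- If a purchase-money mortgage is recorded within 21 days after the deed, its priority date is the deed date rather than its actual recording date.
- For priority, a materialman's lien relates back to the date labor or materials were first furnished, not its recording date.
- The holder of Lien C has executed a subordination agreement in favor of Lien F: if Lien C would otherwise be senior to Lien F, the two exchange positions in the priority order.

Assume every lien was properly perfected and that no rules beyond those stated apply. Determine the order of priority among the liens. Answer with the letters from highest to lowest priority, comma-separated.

Adjusting effective dates: C was recorded within the 21-day window, so its effective date is the deed date Feb 26, 2020; D is treated as recorded Feb 1, 2020, the work-commencement date.
Sorted by effective date: D (Feb 1, 2020), C (Feb 26, 2020), A (Jun 18, 2020), F (Aug 19, 2020), E (Nov 6, 2020), B (Nov 28, 2020).
C is senior to F before the subordination, so the two trade places.

D, F, A, C, E, B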